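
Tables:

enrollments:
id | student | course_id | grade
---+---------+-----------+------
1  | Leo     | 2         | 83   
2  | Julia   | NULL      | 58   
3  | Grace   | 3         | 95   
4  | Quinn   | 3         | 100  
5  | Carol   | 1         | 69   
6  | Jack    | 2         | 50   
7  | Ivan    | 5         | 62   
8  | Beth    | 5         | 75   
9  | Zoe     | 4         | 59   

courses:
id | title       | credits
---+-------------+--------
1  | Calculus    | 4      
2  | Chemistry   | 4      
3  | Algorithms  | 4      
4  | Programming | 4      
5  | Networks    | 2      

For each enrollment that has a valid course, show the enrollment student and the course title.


INNER JOIN keeps only enrollments rows whose course_id matches an id in courses. Walk through each enrollment:
  - enrollment 1 (Leo): course_id=2 -> matches Chemistry
  - enrollment 2 (Julia): course_id=NULL, no match -> dropped
  - enrollment 3 (Grace): course_id=3 -> matches Algorithms
  - enrollment 4 (Quinn): course_id=3 -> matches Algorithms
  - enrollment 5 (Carol): course_id=1 -> matches Calculus
  - enrollment 6 (Jack): course_id=2 -> matches Chemistry
  - enrollment 7 (Ivan): course_id=5 -> matches Networks
  - enrollment 8 (Beth): course_id=5 -> matches Networks
  - enrollment 9 (Zoe): course_id=4 -> matches Programming
So 1 of 9 rows is dropped.

SQL:
SELECT a.student, b.title AS course
FROM enrollments a
INNER JOIN courses b ON a.course_id = b.id

Result:
student | course     
--------+------------
Leo     | Chemistry  
Grace   | Algorithms 
Quinn   | Algorithms 
Carol   | Calculus   
Jack    | Chemistry  
Ivan    | Networks   
Beth    | Networks   
Zoe     | Programming


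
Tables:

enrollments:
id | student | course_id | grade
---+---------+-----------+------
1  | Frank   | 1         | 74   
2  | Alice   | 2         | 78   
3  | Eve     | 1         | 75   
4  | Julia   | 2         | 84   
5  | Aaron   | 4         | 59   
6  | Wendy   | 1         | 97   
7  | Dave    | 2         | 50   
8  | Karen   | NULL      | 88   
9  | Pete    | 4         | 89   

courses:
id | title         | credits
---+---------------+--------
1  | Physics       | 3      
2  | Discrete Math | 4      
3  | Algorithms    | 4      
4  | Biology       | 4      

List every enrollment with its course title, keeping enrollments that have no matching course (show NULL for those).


LEFT JOIN keeps every row from enrollments (the left table); where course_id has no match in courses, the course columns become NULL. Walk through each enrollment:
  - enrollment 1 (Frank): course_id=1 -> matches Physics
  - enrollment 2 (Alice): course_id=2 -> matches Discrete Math
  - enrollment 3 (Eve): course_id=1 -> matches Physics
  - enrollment 4 (Julia): course_id=2 -> matches Discrete Math
  - enrollment 5 (Aaron): course_id=4 -> matches Biology
  - enrollment 6 (Wendy): course_id=1 -> matches Physics
  - enrollment 7 (Dave): course_id=2 -> matches Discrete Math
  - enrollment 8 (Karen): course_id=NULL, no match -> kept with NULL
  - enrollment 9 (Pete): course_id=4 -> matches Biology
All 9 rows appear; 1 has NULL course.

SQL:
SELECT a.student, b.title AS course
FROM enrollments a
LEFT JOIN courses b ON a.course_id = b.id

Result:
student | course       
--------+--------------
Frank   | Physics      
Alice   | Discrete Math
Eve     | Physics      
Julia   | Discrete Math
Aaron   | Biology      
Wendy   | Physics      
Dave    | Discrete Math
Karen   | NULL         
Pete    | Biology      


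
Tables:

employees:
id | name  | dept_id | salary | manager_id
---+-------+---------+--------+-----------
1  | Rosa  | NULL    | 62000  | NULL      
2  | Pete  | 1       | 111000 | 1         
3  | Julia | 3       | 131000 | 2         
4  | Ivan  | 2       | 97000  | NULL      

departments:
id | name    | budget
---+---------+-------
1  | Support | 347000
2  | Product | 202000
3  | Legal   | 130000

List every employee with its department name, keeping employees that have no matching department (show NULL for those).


LEFT JOIN keeps every row from employees (the left table); where dept_id has no match in departments, the department columns become NULL. Walk through each employee:
  - employee 1 (Rosa): dept_id=NULL, no match -> kept with NULL
  - employee 2 (Pete): dept_id=1 -> matches Support
  - employee 3 (Julia): dept_id=3 -> matches Legal
  - employee 4 (Ivan): dept_id=2 -> matches Product
All 4 rows appear; 1 has NULL department.

SQL:
SELECT a.name, b.name AS department
FROM employees a
LEFT JOIN departments b ON a.dept_id = b.id

Result:
name  | department
------+-----------
Rosa  | NULL      
Pete  | Support   
Julia | Legal     
Ivan  | Product   


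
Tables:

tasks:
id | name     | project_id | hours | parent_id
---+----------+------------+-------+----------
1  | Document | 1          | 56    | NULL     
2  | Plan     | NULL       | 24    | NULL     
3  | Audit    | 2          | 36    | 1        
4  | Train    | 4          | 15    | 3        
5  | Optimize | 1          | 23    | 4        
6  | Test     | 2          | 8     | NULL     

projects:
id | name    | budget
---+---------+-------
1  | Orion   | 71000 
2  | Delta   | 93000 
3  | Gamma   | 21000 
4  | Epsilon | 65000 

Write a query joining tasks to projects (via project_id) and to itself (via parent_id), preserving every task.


Two LEFT JOINs from the same base table tasks: one to projects via project_id, one to tasks itself via parent_id. Both are LEFT so every task is preserved.
Match against projects:
  - task 1 (Document): project_id=1 -> matches Orion
  - task 2 (Plan): project_id=NULL, no match -> kept with NULL
  - task 3 (Audit): project_id=2 -> matches Delta
  - task 4 (Train): project_id=4 -> matches Epsilon
  - task 5 (Optimize): project_id=1 -> matches Orion
  - task 6 (Test): project_id=2 -> matches Delta
Match against tasks (self):
  - task 1 (Document): parent_id=NULL -> NULL
  - task 2 (Plan): parent_id=NULL -> NULL
  - task 3 (Audit): parent_id=1 -> Document
  - task 4 (Train): parent_id=3 -> Audit
  - task 5 (Optimize): parent_id=4 -> Train
  - task 6 (Test): parent_id=NULL -> NULL

SQL:
SELECT a.name, b.name AS project, c.name AS parent
FROM tasks a
LEFT JOIN projects b ON a.project_id = b.id
LEFT JOIN tasks c ON a.parent_id = c.id

Result:
name     | project | parent  
---------+---------+---------
Document | Orion   | NULL    
Plan     | NULL    | NULL    
Audit    | Delta   | Document
Train    | Epsilon | Audit   
Optimize | Orion   | Train   
Test     | Delta   | NULL    


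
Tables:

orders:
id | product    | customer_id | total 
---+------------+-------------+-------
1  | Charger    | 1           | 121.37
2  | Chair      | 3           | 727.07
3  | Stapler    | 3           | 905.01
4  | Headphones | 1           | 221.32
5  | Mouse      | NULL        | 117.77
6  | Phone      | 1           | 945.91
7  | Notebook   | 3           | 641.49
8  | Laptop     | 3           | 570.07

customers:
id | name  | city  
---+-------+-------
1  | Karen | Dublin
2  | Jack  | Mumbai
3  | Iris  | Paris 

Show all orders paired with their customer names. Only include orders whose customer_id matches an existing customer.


INNER JOIN keeps only orders rows whose customer_id matches an id in customers. Walk through each order:
  - order 1 (Charger): customer_id=1 -> matches Karen
  - order 2 (Chair): customer_id=3 -> matches Iris
  - order 3 (Stapler): customer_id=3 -> matches Iris
  - order 4 (Headphones): customer_id=1 -> matches Karen
  - order 5 (Mouse): customer_id=NULL, no match -> dropped
  - order 6 (Phone): customer_id=1 -> matches Karen
  - order 7 (Notebook): customer_id=3 -> matches Iris
  - order 8 (Laptop): customer_id=3 -> matches Iris
So 1 of 8 rows is dropped.

SQL:
SELECT a.product, b.name AS customer
FROM orders a
INNER JOIN customers b ON a.customer_id = b.id

Result:
product    | customer
-----------+---------
Charger    | Karen   
Chair      | Iris    
Stapler    | Iris    
Headphones | Karen   
Phone      | Karen   
Notebook   | Iris    
Laptop     | Iris    


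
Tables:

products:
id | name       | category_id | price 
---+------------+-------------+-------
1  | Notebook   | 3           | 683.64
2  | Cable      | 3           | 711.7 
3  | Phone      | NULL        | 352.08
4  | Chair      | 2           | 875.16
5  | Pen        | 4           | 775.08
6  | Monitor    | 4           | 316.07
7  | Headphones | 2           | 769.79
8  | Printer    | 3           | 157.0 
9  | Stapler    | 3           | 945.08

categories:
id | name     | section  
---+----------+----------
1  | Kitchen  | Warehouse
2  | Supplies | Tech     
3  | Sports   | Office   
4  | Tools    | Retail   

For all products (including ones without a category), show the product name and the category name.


LEFT JOIN keeps every row from products (the left table); where category_id has no match in categories, the category columns become NULL. Walk through each product:
  - product 1 (Notebook): category_id=3 -> matches Sports
  - product 2 (Cable): category_id=3 -> matches Sports
  - product 3 (Phone): category_id=NULL, no match -> kept with NULL
  - product 4 (Chair): category_id=2 -> matches Supplies
  - product 5 (Pen): category_id=4 -> matches Tools
  - product 6 (Monitor): category_id=4 -> matches Tools
  - product 7 (Headphones): category_id=2 -> matches Supplies
  - product 8 (Printer): category_id=3 -> matches Sports
  - product 9 (Stapler): category_id=3 -> matches Sports
All 9 rows appear; 1 has NULL category.

SQL:
SELECT a.name, b.name AS category
FROM products a
LEFT JOIN categories b ON a.category_id = b.id

Result:
name       | category
-----------+---------
Notebook   | Sports  
Cable      | Sports  
Phone      | NULL    
Chair      | Supplies
Pen        | Tools   
Monitor    | Tools   
Headphones | Supplies
Printer    | Sports  
Stapler    | Sports  


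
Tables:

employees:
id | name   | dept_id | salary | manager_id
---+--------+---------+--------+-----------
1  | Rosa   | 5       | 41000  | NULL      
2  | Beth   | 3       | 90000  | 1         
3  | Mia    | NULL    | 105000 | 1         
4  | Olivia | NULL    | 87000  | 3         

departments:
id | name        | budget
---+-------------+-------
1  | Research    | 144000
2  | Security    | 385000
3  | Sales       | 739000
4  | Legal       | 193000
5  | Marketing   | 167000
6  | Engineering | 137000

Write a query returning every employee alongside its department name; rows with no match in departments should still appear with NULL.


LEFT JOIN keeps every row from employees (the left table); where dept_id has no match in departments, the department columns become NULL. Walk through each employee:
  - employee 1 (Rosa): dept_id=5 -> matches Marketing
  - employee 2 (Beth): dept_id=3 -> matches Sales
  - employee 3 (Mia): dept_id=NULL, no match -> kept with NULL
  - employee 4 (Olivia): dept_id=NULL, no match -> kept with NULL
All 4 rows appear; 2 have NULL department.

SQL:
SELECT a.name, b.name AS department
FROM employees a
LEFT JOIN departments b ON a.dept_id = b.id

Result:
name   | department
-------+-----------
Rosa   | Marketing 
Beth   | Sales     
Mia    | NULL      
Olivia | NULL      


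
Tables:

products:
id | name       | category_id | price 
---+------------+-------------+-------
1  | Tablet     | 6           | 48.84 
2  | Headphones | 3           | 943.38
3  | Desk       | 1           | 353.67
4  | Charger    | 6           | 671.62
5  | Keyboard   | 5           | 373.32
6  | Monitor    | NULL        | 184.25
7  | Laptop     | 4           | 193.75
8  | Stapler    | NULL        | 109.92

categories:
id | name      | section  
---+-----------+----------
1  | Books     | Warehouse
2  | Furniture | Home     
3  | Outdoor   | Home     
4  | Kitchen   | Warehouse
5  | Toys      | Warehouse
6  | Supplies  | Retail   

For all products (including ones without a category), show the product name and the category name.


LEFT JOIN keeps every row from products (the left table); where category_id has no match in categories, the category columns become NULL. Walk through each product:
  - product 1 (Tablet): category_id=6 -> matches Supplies
  - product 2 (Headphones): category_id=3 -> matches Outdoor
  - product 3 (Desk): category_id=1 -> matches Books
  - product 4 (Charger): category_id=6 -> matches Supplies
  - product 5 (Keyboard): category_id=5 -> matches Toys
  - product 6 (Monitor): category_id=NULL, no match -> kept with NULL
  - product 7 (Laptop): category_id=4 -> matches Kitchen
  - product 8 (Stapler): category_id=NULL, no match -> kept with NULL
All 8 rows appear; 2 have NULL category.

SQL:
SELECT a.name, b.name AS category
FROM products a
LEFT JOIN categories b ON a.category_id = b.id

Result:
name       | category
-----------+---------
Tablet     | Supplies
Headphones | Outdoor 
Desk       | Books   
Charger    | Supplies
Keyboard   | Toys    
Monitor    | NULL    
Laptop     | Kitchen 
Stapler    | NULL    


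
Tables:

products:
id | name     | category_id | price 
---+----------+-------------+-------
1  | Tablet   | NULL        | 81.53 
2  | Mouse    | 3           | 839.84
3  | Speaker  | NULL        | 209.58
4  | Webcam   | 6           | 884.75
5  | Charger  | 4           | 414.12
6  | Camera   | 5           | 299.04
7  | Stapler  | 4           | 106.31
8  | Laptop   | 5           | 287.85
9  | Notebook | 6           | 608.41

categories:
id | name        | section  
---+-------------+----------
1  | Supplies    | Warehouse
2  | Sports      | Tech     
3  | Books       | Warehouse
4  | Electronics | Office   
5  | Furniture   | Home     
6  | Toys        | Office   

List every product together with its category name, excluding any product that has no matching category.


INNER JOIN keeps only products rows whose category_id matches an id in categories. Walk through each product:
  - product 1 (Tablet): category_id=NULL, no match -> dropped
  - product 2 (Mouse): category_id=3 -> matches Books
  - product 3 (Speaker): category_id=NULL, no match -> dropped
  - product 4 (Webcam): category_id=6 -> matches Toys
  - product 5 (Charger): category_id=4 -> matches Electronics
  - product 6 (Camera): category_id=5 -> matches Furniture
  - product 7 (Stapler): category_id=4 -> matches Electronics
  - product 8 (Laptop): category_id=5 -> matches Furniture
  - product 9 (Notebook): category_id=6 -> matches Toys
So 2 of 9 rows are dropped.

SQL:
SELECT a.name, b.name AS category
FROM products a
INNER JOIN categories b ON a.category_id = b.id

Result:
name     | category   
---------+------------
Mouse    | Books      
Webcam   | Toys       
Charger  | Electronics
Camera   | Furniture  
Stapler  | Electronics
Laptop   | Furniture  
Notebook | Toys       


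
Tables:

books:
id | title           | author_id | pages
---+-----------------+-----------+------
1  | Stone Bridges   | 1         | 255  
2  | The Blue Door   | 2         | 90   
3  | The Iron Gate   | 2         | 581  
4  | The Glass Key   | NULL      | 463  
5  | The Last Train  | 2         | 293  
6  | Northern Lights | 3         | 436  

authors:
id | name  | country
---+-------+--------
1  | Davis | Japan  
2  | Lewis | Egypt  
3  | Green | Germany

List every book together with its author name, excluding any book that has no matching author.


INNER JOIN keeps only books rows whose author_id matches an id in authors. Walk through each book:
  - book 1 (Stone Bridges): author_id=1 -> matches Davis
  - book 2 (The Blue Door): author_id=2 -> matches Lewis
  - book 3 (The Iron Gate): author_id=2 -> matches Lewis
  - book 4 (The Glass Key): author_id=NULL, no match -> dropped
  - book 5 (The Last Train): author_id=2 -> matches Lewis
  - book 6 (Northern Lights): author_id=3 -> matches Green
So 1 of 6 rows is dropped.

SQL:
SELECT a.title, b.name AS author
FROM books a
INNER JOIN authors b ON a.author_id = b.id

Result:
title           | author
----------------+-------
Stone Bridges   | Davis 
The Blue Door   | Lewis 
The Iron Gate   | Lewis 
The Last Train  | Lewis 
Northern Lights | Green 


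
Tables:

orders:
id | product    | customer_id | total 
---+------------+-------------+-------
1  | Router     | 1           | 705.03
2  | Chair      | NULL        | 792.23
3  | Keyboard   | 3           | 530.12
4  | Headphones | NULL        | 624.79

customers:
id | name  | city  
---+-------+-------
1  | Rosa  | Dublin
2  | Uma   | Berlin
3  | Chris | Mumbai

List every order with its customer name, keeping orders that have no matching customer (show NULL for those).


LEFT JOIN keeps every row from orders (the left table); where customer_id has no match in customers, the customer columns become NULL. Walk through each order:
  - order 1 (Router): customer_id=1 -> matches Rosa
  - order 2 (Chair): customer_id=NULL, no match -> kept with NULL
  - order 3 (Keyboard): customer_id=3 -> matches Chris
  - order 4 (Headphones): customer_id=NULL, no match -> kept with NULL
All 4 rows appear; 2 have NULL customer.

SQL:
SELECT a.product, b.name AS customer
FROM orders a
LEFT JOIN customers b ON a.customer_id = b.id

Result:
product    | customer
-----------+---------
Router     | Rosa    
Chair      | NULL    
Keyboard   | Chris   
Headphones | NULL    


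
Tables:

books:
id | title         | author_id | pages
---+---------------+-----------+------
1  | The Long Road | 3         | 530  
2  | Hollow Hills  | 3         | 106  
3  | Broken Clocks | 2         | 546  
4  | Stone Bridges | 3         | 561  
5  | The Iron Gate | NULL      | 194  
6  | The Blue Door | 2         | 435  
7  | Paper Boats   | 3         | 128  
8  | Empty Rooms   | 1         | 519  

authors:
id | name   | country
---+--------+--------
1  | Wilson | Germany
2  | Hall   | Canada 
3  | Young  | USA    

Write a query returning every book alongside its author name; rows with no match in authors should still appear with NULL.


LEFT JOIN keeps every row from books (the left table); where author_id has no match in authors, the author columns become NULL. Walk through each book:
  - book 1 (The Long Road): author_id=3 -> matches Young
  - book 2 (Hollow Hills): author_id=3 -> matches Young
  - book 3 (Broken Clocks): author_id=2 -> matches Hall
  - book 4 (Stone Bridges): author_id=3 -> matches Young
  - book 5 (The Iron Gate): author_id=NULL, no match -> kept with NULL
  - book 6 (The Blue Door): author_id=2 -> matches Hall
  - book 7 (Paper Boats): author_id=3 -> matches Young
  - book 8 (Empty Rooms): author_id=1 -> matches Wilson
All 8 rows appear; 1 has NULL author.

SQL:
SELECT a.title, b.name AS author
FROM books a
LEFT JOIN authors b ON a.author_id = b.id

Result:
title         | author
--------------+-------
The Long Road | Young 
Hollow Hills  | Young 
Broken Clocks | Hall  
Stone Bridges | Young 
The Iron Gate | NULL  
The Blue Door | Hall  
Paper Boats   | Young 
Empty Rooms   | Wilson


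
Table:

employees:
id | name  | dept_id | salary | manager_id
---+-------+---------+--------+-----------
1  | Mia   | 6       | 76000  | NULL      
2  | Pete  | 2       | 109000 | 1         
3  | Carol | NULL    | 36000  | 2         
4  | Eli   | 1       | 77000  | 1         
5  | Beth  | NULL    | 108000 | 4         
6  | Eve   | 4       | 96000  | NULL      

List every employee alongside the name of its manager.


This is a self-join: employees is joined to a second copy of itself, matching each row's manager_id to another row's id. Use LEFT JOIN so rows with manager_id=NULL are kept.
  - employee 1 (Mia): manager_id=NULL -> NULL
  - employee 2 (Pete): manager_id=1 -> Mia
  - employee 3 (Carol): manager_id=2 -> Pete
  - employee 4 (Eli): manager_id=1 -> Mia
  - employee 5 (Beth): manager_id=4 -> Eli
  - employee 6 (Eve): manager_id=NULL -> NULL

SQL:
SELECT a.name AS item, b.name AS manager
FROM employees a
LEFT JOIN employees b ON a.manager_id = b.id

Result:
item  | manager
------+--------
Mia   | NULL   
Pete  | Mia    
Carol | Pete   
Eli   | Mia    
Beth  | Eli    
Eve   | NULL   


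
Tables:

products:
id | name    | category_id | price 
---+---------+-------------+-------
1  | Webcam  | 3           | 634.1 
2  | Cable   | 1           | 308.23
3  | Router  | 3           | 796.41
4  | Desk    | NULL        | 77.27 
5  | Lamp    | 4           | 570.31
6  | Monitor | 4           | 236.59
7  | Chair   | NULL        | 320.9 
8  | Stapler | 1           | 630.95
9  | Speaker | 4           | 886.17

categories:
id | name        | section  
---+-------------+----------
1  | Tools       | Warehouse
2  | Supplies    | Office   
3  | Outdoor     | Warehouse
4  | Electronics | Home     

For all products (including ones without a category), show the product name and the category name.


LEFT JOIN keeps every row from products (the left table); where category_id has no match in categories, the category columns become NULL. Walk through each product:
  - product 1 (Webcam): category_id=3 -> matches Outdoor
  - product 2 (Cable): category_id=1 -> matches Tools
  - product 3 (Router): category_id=3 -> matches Outdoor
  - product 4 (Desk): category_id=NULL, no match -> kept with NULL
  - product 5 (Lamp): category_id=4 -> matches Electronics
  - product 6 (Monitor): category_id=4 -> matches Electronics
  - product 7 (Chair): category_id=NULL, no match -> kept with NULL
  - product 8 (Stapler): category_id=1 -> matches Tools
  - product 9 (Speaker): category_id=4 -> matches Electronics
All 9 rows appear; 2 have NULL category.

SQL:
SELECT a.name, b.name AS category
FROM products a
LEFT JOIN categories b ON a.category_id = b.id

Result:
name    | category   
--------+------------
Webcam  | Outdoor    
Cable   | Tools      
Router  | Outdoor    
Desk    | NULL       
Lamp    | Electronics
Monitor | Electronics
Chair   | NULL       
Stapler | Tools      
Speaker | Electronics


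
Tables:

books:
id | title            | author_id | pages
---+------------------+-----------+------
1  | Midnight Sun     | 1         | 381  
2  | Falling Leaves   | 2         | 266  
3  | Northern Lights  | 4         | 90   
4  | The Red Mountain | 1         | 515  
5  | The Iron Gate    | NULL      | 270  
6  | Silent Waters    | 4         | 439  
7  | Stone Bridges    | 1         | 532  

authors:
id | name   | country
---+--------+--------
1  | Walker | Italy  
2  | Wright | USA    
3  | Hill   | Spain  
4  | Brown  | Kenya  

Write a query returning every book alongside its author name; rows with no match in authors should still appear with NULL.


LEFT JOIN keeps every row from books (the left table); where author_id has no match in authors, the author columns become NULL. Walk through each book:
  - book 1 (Midnight Sun): author_id=1 -> matches Walker
  - book 2 (Falling Leaves): author_id=2 -> matches Wright
  - book 3 (Northern Lights): author_id=4 -> matches Brown
  - book 4 (The Red Mountain): author_id=1 -> matches Walker
  - book 5 (The Iron Gate): author_id=NULL, no match -> kept with NULL
  - book 6 (Silent Waters): author_id=4 -> matches Brown
  - book 7 (Stone Bridges): author_id=1 -> matches Walker
All 7 rows appear; 1 has NULL author.

SQL:
SELECT a.title, b.name AS author
FROM books a
LEFT JOIN authors b ON a.author_id = b.id

Result:
title            | author
-----------------+-------
Midnight Sun     | Walker
Falling Leaves   | Wright
Northern Lights  | Brown 
The Red Mountain | Walker
The Iron Gate    | NULL  
Silent Waters    | Brown 
Stone Bridges    | Walker


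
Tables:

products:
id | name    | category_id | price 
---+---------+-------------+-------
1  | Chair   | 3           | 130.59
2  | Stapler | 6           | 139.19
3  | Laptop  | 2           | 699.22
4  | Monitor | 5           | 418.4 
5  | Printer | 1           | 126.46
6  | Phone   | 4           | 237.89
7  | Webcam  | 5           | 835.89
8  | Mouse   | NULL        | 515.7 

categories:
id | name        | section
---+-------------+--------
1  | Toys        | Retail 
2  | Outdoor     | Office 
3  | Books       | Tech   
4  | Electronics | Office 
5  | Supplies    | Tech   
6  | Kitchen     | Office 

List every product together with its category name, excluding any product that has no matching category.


INNER JOIN keeps only products rows whose category_id matches an id in categories. Walk through each product:
  - product 1 (Chair): category_id=3 -> matches Books
  - product 2 (Stapler): category_id=6 -> matches Kitchen
  - product 3 (Laptop): category_id=2 -> matches Outdoor
  - product 4 (Monitor): category_id=5 -> matches Supplies
  - product 5 (Printer): category_id=1 -> matches Toys
  - product 6 (Phone): category_id=4 -> matches Electronics
  - product 7 (Webcam): category_id=5 -> matches Supplies
  - product 8 (Mouse): category_id=NULL, no match -> dropped
So 1 of 8 rows is dropped.

SQL:
SELECT a.name, b.name AS category
FROM products a
INNER JOIN categories b ON a.category_id = b.id

Result:
name    | category   
--------+------------
Chair   | Books      
Stapler | Kitchen    
Laptop  | Outdoor    
Monitor | Supplies   
Printer | Toys       
Phone   | Electronics
Webcam  | Supplies   


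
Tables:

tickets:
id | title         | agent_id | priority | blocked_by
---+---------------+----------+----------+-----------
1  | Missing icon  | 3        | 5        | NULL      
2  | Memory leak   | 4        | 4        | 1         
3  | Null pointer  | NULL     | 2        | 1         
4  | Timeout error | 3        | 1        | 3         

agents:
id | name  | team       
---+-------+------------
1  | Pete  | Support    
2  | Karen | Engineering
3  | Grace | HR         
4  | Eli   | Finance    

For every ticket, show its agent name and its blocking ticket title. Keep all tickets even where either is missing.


Two LEFT JOINs from the same base table tickets: one to agents via agent_id, one to tickets itself via blocked_by. Both are LEFT so every ticket is preserved.
Match against agents:
  - ticket 1 (Missing icon): agent_id=3 -> matches Grace
  - ticket 2 (Memory leak): agent_id=4 -> matches Eli
  - ticket 3 (Null pointer): agent_id=NULL, no match -> kept with NULL
  - ticket 4 (Timeout error): agent_id=3 -> matches Grace
Match against tickets (self):
  - ticket 1 (Missing icon): blocked_by=NULL -> NULL
  - ticket 2 (Memory leak): blocked_by=1 -> Missing icon
  - ticket 3 (Null pointer): blocked_by=1 -> Missing icon
  - ticket 4 (Timeout error): blocked_by=3 -> Null pointer

SQL:
SELECT a.title, b.name AS agent, c.title AS blocked_by
FROM tickets a
LEFT JOIN agents b ON a.agent_id = b.id
LEFT JOIN tickets c ON a.blocked_by = c.id

Result:
title         | agent | blocked_by  
--------------+-------+-------------
Missing icon  | Grace | NULL        
Memory leak   | Eli   | Missing icon
Null pointer  | NULL  | Missing icon
Timeout error | Grace | Null pointer


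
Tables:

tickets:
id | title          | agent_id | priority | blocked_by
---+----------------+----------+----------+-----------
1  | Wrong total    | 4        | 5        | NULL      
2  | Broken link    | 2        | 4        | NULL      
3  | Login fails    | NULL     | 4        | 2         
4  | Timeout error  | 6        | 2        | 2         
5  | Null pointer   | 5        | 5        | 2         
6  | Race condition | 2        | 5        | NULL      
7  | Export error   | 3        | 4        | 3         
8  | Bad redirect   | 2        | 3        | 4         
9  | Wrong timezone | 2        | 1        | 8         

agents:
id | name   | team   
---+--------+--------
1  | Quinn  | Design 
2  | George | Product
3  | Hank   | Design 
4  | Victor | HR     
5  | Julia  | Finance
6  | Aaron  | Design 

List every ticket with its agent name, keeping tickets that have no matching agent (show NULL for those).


LEFT JOIN keeps every row from tickets (the left table); where agent_id has no match in agents, the agent columns become NULL. Walk through each ticket:
  - ticket 1 (Wrong total): agent_id=4 -> matches Victor
  - ticket 2 (Broken link): agent_id=2 -> matches George
  - ticket 3 (Login fails): agent_id=NULL, no match -> kept with NULL
  - ticket 4 (Timeout error): agent_id=6 -> matches Aaron
  - ticket 5 (Null pointer): agent_id=5 -> matches Julia
  - ticket 6 (Race condition): agent_id=2 -> matches George
  - ticket 7 (Export error): agent_id=3 -> matches Hank
  - ticket 8 (Bad redirect): agent_id=2 -> matches George
  - ticket 9 (Wrong timezone): agent_id=2 -> matches George
All 9 rows appear; 1 has NULL agent.

SQL:
SELECT a.title, b.name AS agent
FROM tickets a
LEFT JOIN agents b ON a.agent_id = b.id

Result:
title          | agent 
---------------+-------
Wrong total    | Victor
Broken link    | George
Login fails    | NULL  
Timeout error  | Aaron 
Null pointer   | Julia 
Race condition | George
Export error   | Hank  
Bad redirect   | George
Wrong timezone | George


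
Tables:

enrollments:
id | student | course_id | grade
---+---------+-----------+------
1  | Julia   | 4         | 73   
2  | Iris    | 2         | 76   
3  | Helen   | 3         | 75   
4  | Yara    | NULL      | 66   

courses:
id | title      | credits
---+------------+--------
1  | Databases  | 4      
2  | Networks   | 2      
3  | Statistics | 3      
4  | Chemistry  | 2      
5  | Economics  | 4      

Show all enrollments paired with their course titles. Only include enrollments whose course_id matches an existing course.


INNER JOIN keeps only enrollments rows whose course_id matches an id in courses. Walk through each enrollment:
  - enrollment 1 (Julia): course_id=4 -> matches Chemistry
  - enrollment 2 (Iris): course_id=2 -> matches Networks
  - enrollment 3 (Helen): course_id=3 -> matches Statistics
  - enrollment 4 (Yara): course_id=NULL, no match -> dropped
So 1 of 4 rows is dropped.

SQL:
SELECT a.student, b.title AS course
FROM enrollments a
INNER JOIN courses b ON a.course_id = b.id

Result:
student | course    
--------+-----------
Julia   | Chemistry 
Iris    | Networks  
Helen   | Statistics


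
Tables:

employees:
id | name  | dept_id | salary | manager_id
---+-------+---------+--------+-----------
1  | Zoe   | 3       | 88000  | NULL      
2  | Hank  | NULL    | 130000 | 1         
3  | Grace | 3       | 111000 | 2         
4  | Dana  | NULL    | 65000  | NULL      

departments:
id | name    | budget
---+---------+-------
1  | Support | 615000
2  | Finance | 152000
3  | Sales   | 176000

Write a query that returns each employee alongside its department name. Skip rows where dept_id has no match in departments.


INNER JOIN keeps only employees rows whose dept_id matches an id in departments. Walk through each employee:
  - employee 1 (Zoe): dept_id=3 -> matches Sales
  - employee 2 (Hank): dept_id=NULL, no match -> dropped
  - employee 3 (Grace): dept_id=3 -> matches Sales
  - employee 4 (Dana): dept_id=NULL, no match -> dropped
So 2 of 4 rows are dropped.

SQL:
SELECT a.name, b.name AS department
FROM employees a
INNER JOIN departments b ON a.dept_id = b.id

Result:
name  | department
------+-----------
Zoe   | Sales     
Grace | Sales     


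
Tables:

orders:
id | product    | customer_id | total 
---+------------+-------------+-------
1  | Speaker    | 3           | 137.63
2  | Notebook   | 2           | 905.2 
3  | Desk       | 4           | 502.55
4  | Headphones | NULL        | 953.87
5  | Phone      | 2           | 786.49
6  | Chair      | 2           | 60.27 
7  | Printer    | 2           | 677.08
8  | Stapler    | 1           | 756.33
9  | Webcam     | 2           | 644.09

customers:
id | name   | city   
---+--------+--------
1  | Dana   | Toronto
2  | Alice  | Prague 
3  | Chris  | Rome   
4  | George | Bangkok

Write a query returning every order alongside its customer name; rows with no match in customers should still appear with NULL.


LEFT JOIN keeps every row from orders (the left table); where customer_id has no match in customers, the customer columns become NULL. Walk through each order:
  - order 1 (Speaker): customer_id=3 -> matches Chris
  - order 2 (Notebook): customer_id=2 -> matches Alice
  - order 3 (Desk): customer_id=4 -> matches George
  - order 4 (Headphones): customer_id=NULL, no match -> kept with NULL
  - order 5 (Phone): customer_id=2 -> matches Alice
  - order 6 (Chair): customer_id=2 -> matches Alice
  - order 7 (Printer): customer_id=2 -> matches Alice
  - order 8 (Stapler): customer_id=1 -> matches Dana
  - order 9 (Webcam): customer_id=2 -> matches Alice
All 9 rows appear; 1 has NULL customer.

SQL:
SELECT a.product, b.name AS customer
FROM orders a
LEFT JOIN customers b ON a.customer_id = b.id

Result:
product    | customer
-----------+---------
Speaker    | Chris   
Notebook   | Alice   
Desk       | George  
Headphones | NULL    
Phone      | Alice   
Chair      | Alice   
Printer    | Alice   
Stapler    | Dana    
Webcam     | Alice   


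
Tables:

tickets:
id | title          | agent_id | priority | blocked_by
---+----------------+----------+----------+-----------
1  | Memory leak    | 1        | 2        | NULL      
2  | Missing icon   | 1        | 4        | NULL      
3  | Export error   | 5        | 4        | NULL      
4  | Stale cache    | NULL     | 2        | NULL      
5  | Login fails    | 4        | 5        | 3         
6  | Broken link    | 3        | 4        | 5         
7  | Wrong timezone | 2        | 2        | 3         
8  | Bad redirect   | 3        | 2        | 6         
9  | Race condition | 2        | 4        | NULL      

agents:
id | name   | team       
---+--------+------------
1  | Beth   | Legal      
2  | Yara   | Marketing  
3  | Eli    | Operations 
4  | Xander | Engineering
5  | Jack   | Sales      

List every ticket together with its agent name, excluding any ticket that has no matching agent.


INNER JOIN keeps only tickets rows whose agent_id matches an id in agents. Walk through each ticket:
  - ticket 1 (Memory leak): agent_id=1 -> matches Beth
  - ticket 2 (Missing icon): agent_id=1 -> matches Beth
  - ticket 3 (Export error): agent_id=5 -> matches Jack
  - ticket 4 (Stale cache): agent_id=NULL, no match -> dropped
  - ticket 5 (Login fails): agent_id=4 -> matches Xander
  - ticket 6 (Broken link): agent_id=3 -> matches Eli
  - ticket 7 (Wrong timezone): agent_id=2 -> matches Yara
  - ticket 8 (Bad redirect): agent_id=3 -> matches Eli
  - ticket 9 (Race condition): agent_id=2 -> matches Yara
So 1 of 9 rows is dropped.

SQL:
SELECT a.title, b.name AS agent
FROM tickets a
INNER JOIN agents b ON a.agent_id = b.id

Result:
title          | agent 
---------------+-------
Memory leak    | Beth  
Missing icon   | Beth  
Export error   | Jack  
Login fails    | Xander
Broken link    | Eli   
Wrong timezone | Yara  
Bad redirect   | Eli   
Race condition | Yara  


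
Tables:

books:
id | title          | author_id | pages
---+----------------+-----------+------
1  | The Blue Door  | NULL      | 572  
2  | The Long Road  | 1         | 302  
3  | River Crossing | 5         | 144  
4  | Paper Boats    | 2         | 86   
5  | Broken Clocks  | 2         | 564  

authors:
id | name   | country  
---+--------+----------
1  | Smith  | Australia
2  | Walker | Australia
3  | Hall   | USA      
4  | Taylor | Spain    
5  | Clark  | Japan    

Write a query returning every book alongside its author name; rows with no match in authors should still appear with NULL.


LEFT JOIN keeps every row from books (the left table); where author_id has no match in authors, the author columns become NULL. Walk through each book:
  - book 1 (The Blue Door): author_id=NULL, no match -> kept with NULL
  - book 2 (The Long Road): author_id=1 -> matches Smith
  - book 3 (River Crossing): author_id=5 -> matches Clark
  - book 4 (Paper Boats): author_id=2 -> matches Walker
  - book 5 (Broken Clocks): author_id=2 -> matches Walker
All 5 rows appear; 1 has NULL author.

SQL:
SELECT a.title, b.name AS author
FROM books a
LEFT JOIN authors b ON a.author_id = b.id

Result:
title          | author
---------------+-------
The Blue Door  | NULL  
The Long Road  | Smith 
River Crossing | Clark 
Paper Boats    | Walker
Broken Clocks  | Walker


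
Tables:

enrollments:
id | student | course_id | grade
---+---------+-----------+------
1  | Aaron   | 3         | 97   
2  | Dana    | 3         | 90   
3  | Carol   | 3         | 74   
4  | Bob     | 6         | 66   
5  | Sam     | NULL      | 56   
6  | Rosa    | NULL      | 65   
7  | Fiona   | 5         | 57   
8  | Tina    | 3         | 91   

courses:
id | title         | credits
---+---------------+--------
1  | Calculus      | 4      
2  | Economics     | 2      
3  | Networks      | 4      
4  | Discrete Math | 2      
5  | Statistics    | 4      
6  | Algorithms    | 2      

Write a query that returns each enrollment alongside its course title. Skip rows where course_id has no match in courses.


INNER JOIN keeps only enrollments rows whose course_id matches an id in courses. Walk through each enrollment:
  - enrollment 1 (Aaron): course_id=3 -> matches Networks
  - enrollment 2 (Dana): course_id=3 -> matches Networks
  - enrollment 3 (Carol): course_id=3 -> matches Networks
  - enrollment 4 (Bob): course_id=6 -> matches Algorithms
  - enrollment 5 (Sam): course_id=NULL, no match -> dropped
  - enrollment 6 (Rosa): course_id=NULL, no match -> dropped
  - enrollment 7 (Fiona): course_id=5 -> matches Statistics
  - enrollment 8 (Tina): course_id=3 -> matches Networks
So 2 of 8 rows are dropped.

SQL:
SELECT a.student, b.title AS course
FROM enrollments a
INNER JOIN courses b ON a.course_id = b.id

Result:
student | course    
--------+-----------
Aaron   | Networks  
Dana    | Networks  
Carol   | Networks  
Bob     | Algorithms
Fiona   | Statistics
Tina    | Networks  


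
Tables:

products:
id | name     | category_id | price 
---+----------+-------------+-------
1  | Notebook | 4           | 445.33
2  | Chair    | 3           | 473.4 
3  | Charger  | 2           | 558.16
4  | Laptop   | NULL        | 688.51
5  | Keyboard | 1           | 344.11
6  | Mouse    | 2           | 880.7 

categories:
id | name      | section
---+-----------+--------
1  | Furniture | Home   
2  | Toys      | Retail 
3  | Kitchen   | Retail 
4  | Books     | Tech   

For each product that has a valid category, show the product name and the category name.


INNER JOIN keeps only products rows whose category_id matches an id in categories. Walk through each product:
  - product 1 (Notebook): category_id=4 -> matches Books
  - product 2 (Chair): category_id=3 -> matches Kitchen
  - product 3 (Charger): category_id=2 -> matches Toys
  - product 4 (Laptop): category_id=NULL, no match -> dropped
  - product 5 (Keyboard): category_id=1 -> matches Furniture
  - product 6 (Mouse): category_id=2 -> matches Toys
So 1 of 6 rows is dropped.

SQL:
SELECT a.name, b.name AS category
FROM products a
INNER JOIN categories b ON a.category_id = b.id

Result:
name     | category 
---------+----------
Notebook | Books    
Chair    | Kitchen  
Charger  | Toys     
Keyboard | Furniture
Mouse    | Toys     


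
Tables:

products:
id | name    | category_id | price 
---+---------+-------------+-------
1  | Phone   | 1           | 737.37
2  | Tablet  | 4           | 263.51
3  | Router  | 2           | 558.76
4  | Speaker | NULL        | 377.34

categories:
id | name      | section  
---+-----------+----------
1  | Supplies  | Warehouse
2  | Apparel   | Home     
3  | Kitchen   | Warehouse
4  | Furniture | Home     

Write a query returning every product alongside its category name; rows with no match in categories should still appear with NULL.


LEFT JOIN keeps every row from products (the left table); where category_id has no match in categories, the category columns become NULL. Walk through each product:
  - product 1 (Phone): category_id=1 -> matches Supplies
  - product 2 (Tablet): category_id=4 -> matches Furniture
  - product 3 (Router): category_id=2 -> matches Apparel
  - product 4 (Speaker): category_id=NULL, no match -> kept with NULL
All 4 rows appear; 1 has NULL category.

SQL:
SELECT a.name, b.name AS category
FROM products a
LEFT JOIN categories b ON a.category_id = b.id

Result:
name    | category 
--------+----------
Phone   | Supplies 
Tablet  | Furniture
Router  | Apparel  
Speaker | NULL     


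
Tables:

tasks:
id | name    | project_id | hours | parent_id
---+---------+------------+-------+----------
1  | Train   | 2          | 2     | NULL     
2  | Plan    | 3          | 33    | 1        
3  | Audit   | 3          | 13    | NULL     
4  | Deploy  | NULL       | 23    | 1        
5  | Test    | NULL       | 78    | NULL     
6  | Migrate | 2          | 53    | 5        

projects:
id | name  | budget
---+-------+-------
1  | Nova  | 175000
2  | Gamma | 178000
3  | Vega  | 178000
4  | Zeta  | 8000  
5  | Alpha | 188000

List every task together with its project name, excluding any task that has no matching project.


INNER JOIN keeps only tasks rows whose project_id matches an id in projects. Walk through each task:
  - task 1 (Train): project_id=2 -> matches Gamma
  - task 2 (Plan): project_id=3 -> matches Vega
  - task 3 (Audit): project_id=3 -> matches Vega
  - task 4 (Deploy): project_id=NULL, no match -> dropped
  - task 5 (Test): project_id=NULL, no match -> dropped
  - task 6 (Migrate): project_id=2 -> matches Gamma
So 2 of 6 rows are dropped.

SQL:
SELECT a.name, b.name AS project
FROM tasks a
INNER JOIN projects b ON a.project_id = b.id

Result:
name    | project
--------+--------
Train   | Gamma  
Plan    | Vega   
Audit   | Vega   
Migrate | Gamma  
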